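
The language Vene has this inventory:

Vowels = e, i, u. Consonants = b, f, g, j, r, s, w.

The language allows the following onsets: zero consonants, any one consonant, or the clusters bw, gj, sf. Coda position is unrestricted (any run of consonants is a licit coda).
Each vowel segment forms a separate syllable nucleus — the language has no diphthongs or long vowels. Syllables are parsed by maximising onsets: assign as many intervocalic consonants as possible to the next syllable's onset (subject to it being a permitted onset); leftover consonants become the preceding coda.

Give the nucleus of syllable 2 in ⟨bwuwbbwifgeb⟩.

i

Vowels present: u, i, e; each is a nucleus, giving 3 syllables.
The second nucleus (vowel 2 from the left) is /i/.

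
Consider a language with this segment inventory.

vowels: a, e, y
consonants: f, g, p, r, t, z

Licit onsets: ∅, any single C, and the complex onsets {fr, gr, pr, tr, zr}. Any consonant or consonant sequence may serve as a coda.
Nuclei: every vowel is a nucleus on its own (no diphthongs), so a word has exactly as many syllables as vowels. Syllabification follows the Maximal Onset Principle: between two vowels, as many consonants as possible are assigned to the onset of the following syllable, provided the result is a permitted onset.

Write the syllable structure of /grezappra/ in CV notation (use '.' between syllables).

Vowels present: e, a, a; each is a nucleus, giving 3 syllables.
Between /e/ (V1) and /a/ (V2): just /z/ — single C goes to the following onset.
Between /a/ (V2) and /a/ (V3): cluster /ppr/ — the longest permitted-onset suffix is /pr/; onset = /pr/, preceding coda = /p/.
Syllabification: gre.zap.pra.
Mapping each syllable to C/V: /gre/ → CCV, /zap/ → CVC, /pra/ → CCV.

CCV.CVC.CCV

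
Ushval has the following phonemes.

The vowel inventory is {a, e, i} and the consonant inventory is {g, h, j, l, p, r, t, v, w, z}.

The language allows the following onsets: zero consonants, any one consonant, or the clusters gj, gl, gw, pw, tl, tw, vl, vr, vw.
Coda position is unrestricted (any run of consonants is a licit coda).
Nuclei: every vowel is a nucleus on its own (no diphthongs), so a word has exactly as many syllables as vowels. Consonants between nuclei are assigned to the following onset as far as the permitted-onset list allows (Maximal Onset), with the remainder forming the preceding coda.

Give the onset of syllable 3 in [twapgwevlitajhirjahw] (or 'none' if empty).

vl

The vowels are a, e, i, a, i, a — 6 nuclei, so 6 syllables.
/a…e/ gap (V1→V2): /pgw/ — longest licit onset from the right is /gw/, leaving /p/ as coda.
/e…i/ gap (V2→V3): cluster /vl/ — /vl/ is itself a permitted onset, so the whole cluster goes right; preceding coda = ∅.
/i…a/ gap (V3→V4): just /t/ — single C goes to the following onset.
/a…i/ gap (V4→V5): /jh/ splits as /j/ + /h/ (/h/ is the longest suffix that is a licit onset).
/i…a/ gap (V5→V6): /rj/; trying suffixes from longest down, /j/ is the first permitted one, so coda /r/ | onset /j/.
So the parse is twap.gwe.vli.taj.hir.jahw.
Syllable 3 is /vli/: onset /vl/, nucleus /i/, coda ∅.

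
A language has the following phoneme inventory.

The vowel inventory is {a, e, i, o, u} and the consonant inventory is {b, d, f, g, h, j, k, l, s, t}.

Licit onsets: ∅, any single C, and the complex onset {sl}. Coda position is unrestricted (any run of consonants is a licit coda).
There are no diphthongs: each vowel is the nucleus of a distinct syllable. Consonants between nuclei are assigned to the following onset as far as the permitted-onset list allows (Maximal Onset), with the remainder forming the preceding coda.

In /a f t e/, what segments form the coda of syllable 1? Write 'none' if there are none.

The vowels are a, e — 2 nuclei, so 2 syllables.
/a…e/ gap (V1→V2): /ft/ — longest licit onset from the right is /t/, leaving /f/ as coda.
Syllabification: af.te.
Syllable 1 is /af/: onset ∅, nucleus /a/, coda /f/.

f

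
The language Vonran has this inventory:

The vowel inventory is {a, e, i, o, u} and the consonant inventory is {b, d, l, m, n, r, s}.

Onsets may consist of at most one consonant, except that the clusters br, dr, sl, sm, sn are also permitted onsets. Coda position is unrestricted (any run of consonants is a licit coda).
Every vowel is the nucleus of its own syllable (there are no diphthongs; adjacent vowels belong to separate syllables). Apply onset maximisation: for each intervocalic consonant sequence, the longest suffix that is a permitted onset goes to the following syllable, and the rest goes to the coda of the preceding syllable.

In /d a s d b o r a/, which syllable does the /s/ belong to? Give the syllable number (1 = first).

Nuclei (vowels): a, o, a → 3 syllables.
Between /a/ (V1) and /o/ (V2): /sdb/; trying suffixes from longest down, /b/ is the first permitted one, so coda /sd/ | onset /b/.
Between /o/ (V2) and /a/ (V3): /r/ → onset of the next syllable (single consonants are always licit onsets).
Result: dasd.bo.ra.
The /s/ is in the coda of syllable 1 (/dasd/).

1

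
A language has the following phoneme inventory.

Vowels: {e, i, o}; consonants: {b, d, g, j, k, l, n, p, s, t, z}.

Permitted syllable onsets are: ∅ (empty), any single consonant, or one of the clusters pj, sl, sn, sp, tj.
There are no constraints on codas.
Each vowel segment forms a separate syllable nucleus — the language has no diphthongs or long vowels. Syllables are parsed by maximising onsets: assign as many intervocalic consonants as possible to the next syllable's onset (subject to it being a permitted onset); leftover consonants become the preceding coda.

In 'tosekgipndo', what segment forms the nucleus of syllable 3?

Nuclei (vowels): o, e, i, o → 4 syllables.
The third nucleus (vowel 3 from the left) is /i/.

i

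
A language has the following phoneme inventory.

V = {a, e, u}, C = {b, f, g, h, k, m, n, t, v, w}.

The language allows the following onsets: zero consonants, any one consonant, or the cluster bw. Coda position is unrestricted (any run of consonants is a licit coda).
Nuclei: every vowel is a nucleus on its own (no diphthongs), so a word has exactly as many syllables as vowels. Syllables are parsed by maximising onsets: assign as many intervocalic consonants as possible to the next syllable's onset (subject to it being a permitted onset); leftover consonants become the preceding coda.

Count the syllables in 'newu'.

2

Nuclei (vowels): e, u → 2 syllables.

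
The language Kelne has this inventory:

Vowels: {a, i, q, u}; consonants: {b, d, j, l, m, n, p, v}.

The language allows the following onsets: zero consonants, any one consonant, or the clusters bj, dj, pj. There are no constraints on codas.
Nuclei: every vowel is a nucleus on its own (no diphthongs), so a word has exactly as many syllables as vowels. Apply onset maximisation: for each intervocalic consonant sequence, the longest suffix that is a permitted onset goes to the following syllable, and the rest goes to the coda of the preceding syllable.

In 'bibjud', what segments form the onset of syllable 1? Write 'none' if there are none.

Nuclei (vowels): i, u → 2 syllables.
/i…u/ gap (V1→V2): /bj/ is a licit onset in full, so it all attaches to the next syllable.
Syllabification: bi.bjud.
Syllable 1 is /bi/: onset /b/, nucleus /i/, coda ∅.

b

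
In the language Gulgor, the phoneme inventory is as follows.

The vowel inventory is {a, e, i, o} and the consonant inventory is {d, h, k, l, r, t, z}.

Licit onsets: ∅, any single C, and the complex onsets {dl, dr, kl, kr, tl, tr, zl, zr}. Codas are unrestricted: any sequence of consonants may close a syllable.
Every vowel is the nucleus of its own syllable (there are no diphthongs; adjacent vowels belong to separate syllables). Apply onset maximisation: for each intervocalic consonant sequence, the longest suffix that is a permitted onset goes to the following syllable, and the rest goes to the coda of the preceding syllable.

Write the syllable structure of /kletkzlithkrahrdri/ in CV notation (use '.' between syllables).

The vowels are e, i, a, i — 4 nuclei, so 4 syllables.
/e…i/ gap (V1→V2): /tkzl/ splits as /tk/ + /zl/ (/zl/ is the longest suffix that is a licit onset).
/i…a/ gap (V2→V3): /thkr/ — longest licit onset from the right is /kr/, leaving /th/ as coda.
/a…i/ gap (V3→V4): /hrdr/ — longest licit onset from the right is /dr/, leaving /hr/ as coda.
Putting it together: kletk.zlith.krahr.dri.
Mapping each syllable to C/V: /kletk/ → CCVCC, /zlith/ → CCVCC, /krahr/ → CCVCC, /dri/ → CCV.

CCVCC.CCVCC.CCVCC.CCV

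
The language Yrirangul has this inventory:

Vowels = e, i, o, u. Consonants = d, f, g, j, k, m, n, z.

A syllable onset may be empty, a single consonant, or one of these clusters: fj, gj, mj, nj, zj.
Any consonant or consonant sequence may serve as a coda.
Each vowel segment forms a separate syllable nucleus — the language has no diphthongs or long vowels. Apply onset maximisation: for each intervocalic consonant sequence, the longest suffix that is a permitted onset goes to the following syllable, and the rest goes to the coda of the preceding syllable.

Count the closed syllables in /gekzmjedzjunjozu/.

2

Nuclei (vowels): e, e, u, o, u → 5 syllables.
Between /e/ (V1) and /e/ (V2): /kzmj/; trying suffixes from longest down, /mj/ is the first permitted one, so coda /kz/ | onset /mj/.
Between /e/ (V2) and /u/ (V3): /dzj/ splits as /d/ + /zj/ (/zj/ is the longest suffix that is a licit onset).
Between /u/ (V3) and /o/ (V4): /nj/ — entire cluster is a permitted onset → onset /nj/, coda ∅.
Between /o/ (V4) and /u/ (V5): just /z/ — single C goes to the following onset.
Result: gekz.mjed.zju.njo.zu.
Classifying each syllable: /gekz/ (closed), /mjed/ (closed), /zju/ (open), /njo/ (open), /zu/ (open).
Closed syllables: 2.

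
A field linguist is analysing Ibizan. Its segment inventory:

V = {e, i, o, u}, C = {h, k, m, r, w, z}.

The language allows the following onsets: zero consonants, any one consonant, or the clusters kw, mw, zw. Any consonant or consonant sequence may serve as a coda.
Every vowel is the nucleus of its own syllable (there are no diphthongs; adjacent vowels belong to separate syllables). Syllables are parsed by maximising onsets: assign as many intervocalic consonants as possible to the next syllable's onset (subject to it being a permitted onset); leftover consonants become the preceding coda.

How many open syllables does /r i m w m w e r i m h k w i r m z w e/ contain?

2

Vowels present: i, e, i, i, e; each is a nucleus, giving 5 syllables.
σ1/σ2 boundary: /mwmw/ splits as /mw/ + /mw/ (/mw/ is the longest suffix that is a licit onset).
σ2/σ3 boundary: just /r/ — single C goes to the following onset.
σ3/σ4 boundary: /mhkw/ splits as /mh/ + /kw/ (/kw/ is the longest suffix that is a licit onset).
σ4/σ5 boundary: cluster /rmzw/ — the longest permitted-onset suffix is /zw/; onset = /zw/, preceding coda = /rm/.
Result: rimw.mwe.rimh.kwirm.zwe.
Classifying each syllable: /rimw/ (closed), /mwe/ (open), /rimh/ (closed), /kwirm/ (closed), /zwe/ (open).
Open syllables: 2.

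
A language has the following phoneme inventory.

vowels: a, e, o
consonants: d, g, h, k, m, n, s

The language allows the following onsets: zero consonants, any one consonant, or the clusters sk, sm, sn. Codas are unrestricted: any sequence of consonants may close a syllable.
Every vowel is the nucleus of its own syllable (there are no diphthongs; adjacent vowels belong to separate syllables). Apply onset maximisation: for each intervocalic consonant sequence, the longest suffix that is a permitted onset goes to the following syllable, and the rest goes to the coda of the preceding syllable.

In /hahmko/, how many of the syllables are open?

1

Vowels present: a, o; each is a nucleus, giving 2 syllables.
Between /a/ (V1) and /o/ (V2): /hmk/ — longest licit onset from the right is /k/, leaving /hm/ as coda.
Putting it together: hahm.ko.
Classifying each syllable: /hahm/ (closed), /ko/ (open).
Open syllables: 1.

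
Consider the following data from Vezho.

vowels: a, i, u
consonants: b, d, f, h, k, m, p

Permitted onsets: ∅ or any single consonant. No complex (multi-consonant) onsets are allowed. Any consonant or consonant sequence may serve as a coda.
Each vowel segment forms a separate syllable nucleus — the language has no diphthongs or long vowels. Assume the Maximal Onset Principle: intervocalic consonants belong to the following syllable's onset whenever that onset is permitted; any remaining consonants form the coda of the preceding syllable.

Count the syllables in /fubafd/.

2

The vowels are u, a — 2 nuclei, so 2 syllables.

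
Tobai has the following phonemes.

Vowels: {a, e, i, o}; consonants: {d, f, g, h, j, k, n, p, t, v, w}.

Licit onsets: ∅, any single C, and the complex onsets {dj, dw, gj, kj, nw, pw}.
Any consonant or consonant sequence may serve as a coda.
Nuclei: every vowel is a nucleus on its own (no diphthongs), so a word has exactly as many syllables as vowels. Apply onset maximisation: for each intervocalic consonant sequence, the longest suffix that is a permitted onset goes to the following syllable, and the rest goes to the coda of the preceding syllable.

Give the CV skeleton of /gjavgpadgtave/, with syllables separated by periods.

CCVCC.CVCC.CV.CV

Nuclei (vowels): a, a, a, e → 4 syllables.
/a…a/ gap (V1→V2): /vgp/ — longest licit onset from the right is /p/, leaving /vg/ as coda.
/a…a/ gap (V2→V3): /dgt/ splits as /dg/ + /t/ (/t/ is the longest suffix that is a licit onset).
/a…e/ gap (V3→V4): just /v/ — single C goes to the following onset.
Putting it together: gjavg.padg.ta.ve.
Mapping each syllable to C/V: /gjavg/ → CCVCC, /padg/ → CVCC, /ta/ → CV, /ve/ → CV.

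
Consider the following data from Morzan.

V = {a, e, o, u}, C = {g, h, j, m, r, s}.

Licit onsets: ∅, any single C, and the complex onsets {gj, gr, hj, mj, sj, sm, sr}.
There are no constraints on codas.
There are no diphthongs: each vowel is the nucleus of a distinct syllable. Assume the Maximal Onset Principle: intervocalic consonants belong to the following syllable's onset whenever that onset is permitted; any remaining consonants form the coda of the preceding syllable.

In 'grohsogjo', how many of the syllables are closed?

Vowels present: o, o, o; each is a nucleus, giving 3 syllables.
/o…o/ gap (V1→V2): /hs/ splits as /h/ + /s/ (/s/ is the longest suffix that is a licit onset).
/o…o/ gap (V2→V3): /gj/ is a licit onset in full, so it all attaches to the next syllable.
Putting it together: groh.so.gjo.
Classifying each syllable: /groh/ (closed), /so/ (open), /gjo/ (open).
Closed syllables: 1.

1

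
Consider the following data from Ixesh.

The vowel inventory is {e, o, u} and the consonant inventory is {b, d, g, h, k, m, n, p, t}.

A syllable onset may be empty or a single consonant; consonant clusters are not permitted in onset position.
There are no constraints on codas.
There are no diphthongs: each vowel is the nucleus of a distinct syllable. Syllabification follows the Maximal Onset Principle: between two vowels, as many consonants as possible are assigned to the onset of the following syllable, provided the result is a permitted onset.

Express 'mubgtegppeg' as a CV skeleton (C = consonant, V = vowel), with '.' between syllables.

Nuclei (vowels): u, e, e → 3 syllables.
/u…e/ gap (V1→V2): cluster /bgt/ — the longest permitted-onset suffix is /t/; onset = /t/, preceding coda = /bg/.
/e…e/ gap (V2→V3): /gpp/; trying suffixes from longest down, /p/ is the first permitted one, so coda /gp/ | onset /p/.
So the parse is mubg.tegp.peg.
Mapping each syllable to C/V: /mubg/ → CVCC, /tegp/ → CVCC, /peg/ → CVC.

CVCC.CVCC.CVC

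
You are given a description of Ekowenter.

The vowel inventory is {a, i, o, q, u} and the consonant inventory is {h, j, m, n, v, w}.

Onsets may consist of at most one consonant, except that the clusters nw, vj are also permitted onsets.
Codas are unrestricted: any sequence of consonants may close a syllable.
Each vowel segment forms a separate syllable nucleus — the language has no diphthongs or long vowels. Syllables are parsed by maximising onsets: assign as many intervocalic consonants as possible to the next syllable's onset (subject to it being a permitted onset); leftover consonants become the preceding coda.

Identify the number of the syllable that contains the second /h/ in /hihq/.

2

Nuclei (vowels): i, q → 2 syllables.
σ1/σ2 boundary: just /h/ — single C goes to the following onset.
Putting it together: hi.hq.
The second /h/ is in the onset of syllable 2 (/hq/).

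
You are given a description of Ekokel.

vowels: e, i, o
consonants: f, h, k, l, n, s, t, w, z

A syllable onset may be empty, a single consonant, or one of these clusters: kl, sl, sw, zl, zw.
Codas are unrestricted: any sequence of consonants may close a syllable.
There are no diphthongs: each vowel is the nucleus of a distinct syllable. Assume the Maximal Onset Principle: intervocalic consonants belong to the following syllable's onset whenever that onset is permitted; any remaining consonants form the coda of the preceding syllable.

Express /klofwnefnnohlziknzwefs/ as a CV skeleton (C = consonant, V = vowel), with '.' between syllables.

CCVCC.CVCC.CVCC.CVCC.CCVCC

Vowels present: o, e, o, i, e; each is a nucleus, giving 5 syllables.
Between /o/ (V1) and /e/ (V2): cluster /fwn/ — the longest permitted-onset suffix is /n/; onset = /n/, preceding coda = /fw/.
Between /e/ (V2) and /o/ (V3): /fnn/; trying suffixes from longest down, /n/ is the first permitted one, so coda /fn/ | onset /n/.
Between /o/ (V3) and /i/ (V4): cluster /hlz/ — the longest permitted-onset suffix is /z/; onset = /z/, preceding coda = /hl/.
Between /i/ (V4) and /e/ (V5): /knzw/ — longest licit onset from the right is /zw/, leaving /kn/ as coda.
Result: klofw.nefn.nohl.zikn.zwefs.
Mapping each syllable to C/V: /klofw/ → CCVCC, /nefn/ → CVCC, /nohl/ → CVCC, /zikn/ → CVCC, /zwefs/ → CCVCC.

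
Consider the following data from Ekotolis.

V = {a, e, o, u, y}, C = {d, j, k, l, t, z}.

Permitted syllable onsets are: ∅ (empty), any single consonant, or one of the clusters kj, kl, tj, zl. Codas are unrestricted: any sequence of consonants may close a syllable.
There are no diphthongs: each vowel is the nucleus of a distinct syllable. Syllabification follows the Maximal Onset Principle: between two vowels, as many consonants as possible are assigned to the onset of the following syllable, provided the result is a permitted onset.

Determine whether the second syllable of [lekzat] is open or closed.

closed

Nuclei (vowels): e, a → 2 syllables.
Between /e/ (V1) and /a/ (V2): /kz/ — longest licit onset from the right is /z/, leaving /k/ as coda.
Syllabification: lek.zat.
Syllable 2 is /zat/ with coda /t/, so it is closed.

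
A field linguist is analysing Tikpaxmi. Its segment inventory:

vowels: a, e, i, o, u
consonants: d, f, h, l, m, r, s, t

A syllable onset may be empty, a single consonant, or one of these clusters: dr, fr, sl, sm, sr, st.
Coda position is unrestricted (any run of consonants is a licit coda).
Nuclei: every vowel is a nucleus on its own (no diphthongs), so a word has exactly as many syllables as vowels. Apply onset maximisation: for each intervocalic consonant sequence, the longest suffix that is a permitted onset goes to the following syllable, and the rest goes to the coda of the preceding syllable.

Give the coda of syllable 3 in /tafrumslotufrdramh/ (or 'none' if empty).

none

The vowels are a, u, o, u, a — 5 nuclei, so 5 syllables.
σ1/σ2 boundary: /fr/ — entire cluster is a permitted onset → onset /fr/, coda ∅.
σ2/σ3 boundary: /msl/ — longest licit onset from the right is /sl/, leaving /m/ as coda.
σ3/σ4 boundary: /t/ is a single consonant, so it becomes the next onset.
σ4/σ5 boundary: /frdr/ — longest licit onset from the right is /dr/, leaving /fr/ as coda.
So the parse is ta.frum.slo.tufr.dramh.
Syllable 3 is /slo/: onset /sl/, nucleus /o/, coda ∅.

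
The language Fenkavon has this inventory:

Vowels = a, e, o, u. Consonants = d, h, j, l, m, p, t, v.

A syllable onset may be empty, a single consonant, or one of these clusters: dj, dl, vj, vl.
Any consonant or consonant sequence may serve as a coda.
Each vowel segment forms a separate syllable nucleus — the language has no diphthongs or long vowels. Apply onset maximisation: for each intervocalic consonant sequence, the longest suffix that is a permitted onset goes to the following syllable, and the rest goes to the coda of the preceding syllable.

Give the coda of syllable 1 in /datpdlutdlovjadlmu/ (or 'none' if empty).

tp

The vowels are a, u, o, a, u — 5 nuclei, so 5 syllables.
V1 /a/ – V2 /u/: /tpdl/ — longest licit onset from the right is /dl/, leaving /tp/ as coda.
V2 /u/ – V3 /o/: /tdl/; trying suffixes from longest down, /dl/ is the first permitted one, so coda /t/ | onset /dl/.
V3 /o/ – V4 /a/: cluster /vj/ — /vj/ is itself a permitted onset, so the whole cluster goes right; preceding coda = ∅.
V4 /a/ – V5 /u/: /dlm/ splits as /dl/ + /m/ (/m/ is the longest suffix that is a licit onset).
Result: datp.dlut.dlo.vjadl.mu.
Syllable 1 is /datp/: onset /d/, nucleus /a/, coda /tp/.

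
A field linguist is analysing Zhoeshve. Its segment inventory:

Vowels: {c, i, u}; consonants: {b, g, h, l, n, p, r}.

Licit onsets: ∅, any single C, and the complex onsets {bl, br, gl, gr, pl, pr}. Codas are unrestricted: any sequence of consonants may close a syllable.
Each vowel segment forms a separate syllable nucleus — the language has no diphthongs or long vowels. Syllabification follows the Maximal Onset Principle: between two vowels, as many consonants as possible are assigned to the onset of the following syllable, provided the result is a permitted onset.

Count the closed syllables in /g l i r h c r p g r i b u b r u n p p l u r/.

4

The vowels are i, c, i, u, u, u — 6 nuclei, so 6 syllables.
Between /i/ (V1) and /c/ (V2): /rh/; trying suffixes from longest down, /h/ is the first permitted one, so coda /r/ | onset /h/.
Between /c/ (V2) and /i/ (V3): /rpgr/ — longest licit onset from the right is /gr/, leaving /rp/ as coda.
Between /i/ (V3) and /u/ (V4): /b/ → onset of the next syllable (single consonants are always licit onsets).
Between /u/ (V4) and /u/ (V5): /br/ — entire cluster is a permitted onset → onset /br/, coda ∅.
Between /u/ (V5) and /u/ (V6): cluster /nppl/ — the longest permitted-onset suffix is /pl/; onset = /pl/, preceding coda = /np/.
Putting it together: glir.hcrp.gri.bu.brunp.plur.
Classifying each syllable: /glir/ (closed), /hcrp/ (closed), /gri/ (open), /bu/ (open), /brunp/ (closed), /plur/ (closed).
Closed syllables: 4.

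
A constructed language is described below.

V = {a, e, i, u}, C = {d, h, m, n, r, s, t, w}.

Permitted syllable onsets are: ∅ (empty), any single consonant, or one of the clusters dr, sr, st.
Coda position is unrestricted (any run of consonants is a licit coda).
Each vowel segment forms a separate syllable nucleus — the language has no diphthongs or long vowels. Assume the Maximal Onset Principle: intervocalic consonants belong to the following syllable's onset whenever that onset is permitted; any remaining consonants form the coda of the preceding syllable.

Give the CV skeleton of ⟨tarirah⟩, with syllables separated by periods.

CV.CV.CVC

Vowels present: a, i, a; each is a nucleus, giving 3 syllables.
/a…i/ gap (V1→V2): /r/ → onset of the next syllable (single consonants are always licit onsets).
/i…a/ gap (V2→V3): /r/ → onset of the next syllable (single consonants are always licit onsets).
Syllabification: ta.ri.rah.
Mapping each syllable to C/V: /ta/ → CV, /ri/ → CV, /rah/ → CVC.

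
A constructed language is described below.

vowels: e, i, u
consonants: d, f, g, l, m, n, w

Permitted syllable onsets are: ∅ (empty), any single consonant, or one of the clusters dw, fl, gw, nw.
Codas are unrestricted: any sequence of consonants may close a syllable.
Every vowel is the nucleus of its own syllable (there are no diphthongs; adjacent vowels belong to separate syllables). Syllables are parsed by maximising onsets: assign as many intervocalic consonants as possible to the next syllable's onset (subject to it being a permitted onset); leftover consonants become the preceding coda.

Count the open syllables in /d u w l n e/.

Vowels present: u, e; each is a nucleus, giving 2 syllables.
V1 /u/ – V2 /e/: /wln/ splits as /wl/ + /n/ (/n/ is the longest suffix that is a licit onset).
Syllabification: duwl.ne.
Classifying each syllable: /duwl/ (closed), /ne/ (open).
Open syllables: 1.

1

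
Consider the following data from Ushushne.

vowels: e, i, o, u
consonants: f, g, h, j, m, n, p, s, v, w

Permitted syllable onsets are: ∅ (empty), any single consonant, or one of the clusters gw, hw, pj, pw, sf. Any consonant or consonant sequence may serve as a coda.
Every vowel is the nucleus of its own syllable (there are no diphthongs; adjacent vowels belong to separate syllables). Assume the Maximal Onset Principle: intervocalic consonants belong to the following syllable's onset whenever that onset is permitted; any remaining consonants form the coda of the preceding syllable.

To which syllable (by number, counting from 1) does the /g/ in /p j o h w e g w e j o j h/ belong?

Vowels present: o, e, e, o; each is a nucleus, giving 4 syllables.
V1 /o/ – V2 /e/: /hw/ is a licit onset in full, so it all attaches to the next syllable.
V2 /e/ – V3 /e/: /gw/ — entire cluster is a permitted onset → onset /gw/, coda ∅.
V3 /e/ – V4 /o/: /j/ → onset of the next syllable (single consonants are always licit onsets).
So the parse is pjo.hwe.gwe.jojh.
The /g/ is in the onset of syllable 3 (/gwe/).

3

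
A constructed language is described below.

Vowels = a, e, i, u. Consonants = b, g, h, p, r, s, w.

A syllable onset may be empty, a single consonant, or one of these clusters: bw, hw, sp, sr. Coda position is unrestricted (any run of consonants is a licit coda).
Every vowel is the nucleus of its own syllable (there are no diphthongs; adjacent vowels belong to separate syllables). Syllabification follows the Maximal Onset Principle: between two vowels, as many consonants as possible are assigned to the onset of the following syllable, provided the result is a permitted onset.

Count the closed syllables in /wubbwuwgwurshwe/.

3

Vowels present: u, u, u, e; each is a nucleus, giving 4 syllables.
Between /u/ (V1) and /u/ (V2): /bbw/ — longest licit onset from the right is /bw/, leaving /b/ as coda.
Between /u/ (V2) and /u/ (V3): /wgw/ — longest licit onset from the right is /w/, leaving /wg/ as coda.
Between /u/ (V3) and /e/ (V4): cluster /rshw/ — the longest permitted-onset suffix is /hw/; onset = /hw/, preceding coda = /rs/.
Putting it together: wub.bwuwg.wurs.hwe.
Classifying each syllable: /wub/ (closed), /bwuwg/ (closed), /wurs/ (closed), /hwe/ (open).
Closed syllables: 3.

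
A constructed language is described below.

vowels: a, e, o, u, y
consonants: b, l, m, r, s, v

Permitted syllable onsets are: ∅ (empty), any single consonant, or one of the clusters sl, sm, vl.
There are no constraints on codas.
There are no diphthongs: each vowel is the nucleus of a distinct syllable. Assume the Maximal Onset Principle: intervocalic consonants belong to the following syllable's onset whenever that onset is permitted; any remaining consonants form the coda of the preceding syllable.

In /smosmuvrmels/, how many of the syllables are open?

1

Vowels present: o, u, e; each is a nucleus, giving 3 syllables.
σ1/σ2 boundary: /sm/ is a licit onset in full, so it all attaches to the next syllable.
σ2/σ3 boundary: /vrm/ — longest licit onset from the right is /m/, leaving /vr/ as coda.
So the parse is smo.smuvr.mels.
Classifying each syllable: /smo/ (open), /smuvr/ (closed), /mels/ (closed).
Open syllables: 1.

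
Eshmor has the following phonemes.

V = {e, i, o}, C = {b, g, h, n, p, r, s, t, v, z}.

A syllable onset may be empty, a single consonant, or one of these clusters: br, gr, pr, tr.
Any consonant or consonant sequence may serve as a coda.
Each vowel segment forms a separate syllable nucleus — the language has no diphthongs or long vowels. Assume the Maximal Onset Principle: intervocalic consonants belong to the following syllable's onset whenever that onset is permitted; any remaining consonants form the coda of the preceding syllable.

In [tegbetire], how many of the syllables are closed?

1

The vowels are e, e, i, e — 4 nuclei, so 4 syllables.
/e…e/ gap (V1→V2): /gb/; trying suffixes from longest down, /b/ is the first permitted one, so coda /g/ | onset /b/.
/e…i/ gap (V2→V3): /t/ → onset of the next syllable (single consonants are always licit onsets).
/i…e/ gap (V3→V4): /r/ → onset of the next syllable (single consonants are always licit onsets).
Putting it together: teg.be.ti.re.
Classifying each syllable: /teg/ (closed), /be/ (open), /ti/ (open), /re/ (open).
Closed syllables: 1.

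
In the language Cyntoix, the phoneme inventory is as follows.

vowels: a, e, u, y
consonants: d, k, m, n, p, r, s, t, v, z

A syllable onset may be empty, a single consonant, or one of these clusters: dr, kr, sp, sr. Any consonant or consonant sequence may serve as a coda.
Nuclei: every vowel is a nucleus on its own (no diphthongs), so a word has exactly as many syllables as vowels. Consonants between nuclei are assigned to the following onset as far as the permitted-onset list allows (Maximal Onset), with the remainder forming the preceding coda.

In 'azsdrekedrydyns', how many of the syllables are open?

Vowels present: a, e, e, y, y; each is a nucleus, giving 5 syllables.
V1 /a/ – V2 /e/: /zsdr/ — longest licit onset from the right is /dr/, leaving /zs/ as coda.
V2 /e/ – V3 /e/: /k/ is a single consonant, so it becomes the next onset.
V3 /e/ – V4 /y/: /dr/ is a licit onset in full, so it all attaches to the next syllable.
V4 /y/ – V5 /y/: /d/ is a single consonant, so it becomes the next onset.
Result: azs.dre.ke.dry.dyns.
Classifying each syllable: /azs/ (closed), /dre/ (open), /ke/ (open), /dry/ (open), /dyns/ (closed).
Open syllables: 3.

3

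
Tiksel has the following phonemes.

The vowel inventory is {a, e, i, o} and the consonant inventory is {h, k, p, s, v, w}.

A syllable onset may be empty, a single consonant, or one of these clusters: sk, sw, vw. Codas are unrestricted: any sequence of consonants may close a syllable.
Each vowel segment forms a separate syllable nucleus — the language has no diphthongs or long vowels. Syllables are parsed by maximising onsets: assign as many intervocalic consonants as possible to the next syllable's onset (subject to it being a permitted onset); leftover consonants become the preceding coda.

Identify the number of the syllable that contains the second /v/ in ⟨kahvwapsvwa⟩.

3

The vowels are a, a, a — 3 nuclei, so 3 syllables.
V1 /a/ – V2 /a/: /hvw/ splits as /h/ + /vw/ (/vw/ is the longest suffix that is a licit onset).
V2 /a/ – V3 /a/: /psvw/ splits as /ps/ + /vw/ (/vw/ is the longest suffix that is a licit onset).
Putting it together: kah.vwaps.vwa.
The second /v/ is in the onset of syllable 3 (/vwa/).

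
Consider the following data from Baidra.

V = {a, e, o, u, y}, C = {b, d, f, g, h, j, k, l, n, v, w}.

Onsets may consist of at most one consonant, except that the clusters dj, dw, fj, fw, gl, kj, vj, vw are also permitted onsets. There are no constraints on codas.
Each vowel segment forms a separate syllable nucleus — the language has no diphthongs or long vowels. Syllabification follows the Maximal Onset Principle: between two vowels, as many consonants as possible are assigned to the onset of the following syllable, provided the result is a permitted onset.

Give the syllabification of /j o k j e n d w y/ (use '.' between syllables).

jo.kjen.dwy

Nuclei (vowels): o, e, y → 3 syllables.
V1 /o/ – V2 /e/: cluster /kj/ — /kj/ is itself a permitted onset, so the whole cluster goes right; preceding coda = ∅.
V2 /e/ – V3 /y/: /ndw/; trying suffixes from longest down, /dw/ is the first permitted one, so coda /n/ | onset /dw/.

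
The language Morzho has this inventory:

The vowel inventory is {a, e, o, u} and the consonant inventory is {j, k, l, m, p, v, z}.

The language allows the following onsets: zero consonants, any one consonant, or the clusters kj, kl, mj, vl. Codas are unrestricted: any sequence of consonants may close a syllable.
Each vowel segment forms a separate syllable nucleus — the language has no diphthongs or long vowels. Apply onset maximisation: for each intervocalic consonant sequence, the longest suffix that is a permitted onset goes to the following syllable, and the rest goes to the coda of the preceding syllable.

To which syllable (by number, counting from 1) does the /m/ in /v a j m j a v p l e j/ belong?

2

Nuclei (vowels): a, a, e → 3 syllables.
V1 /a/ – V2 /a/: /jmj/ — longest licit onset from the right is /mj/, leaving /j/ as coda.
V2 /a/ – V3 /e/: /vpl/ splits as /vp/ + /l/ (/l/ is the longest suffix that is a licit onset).
Result: vaj.mjavp.lej.
The /m/ is in the onset of syllable 2 (/mjavp/).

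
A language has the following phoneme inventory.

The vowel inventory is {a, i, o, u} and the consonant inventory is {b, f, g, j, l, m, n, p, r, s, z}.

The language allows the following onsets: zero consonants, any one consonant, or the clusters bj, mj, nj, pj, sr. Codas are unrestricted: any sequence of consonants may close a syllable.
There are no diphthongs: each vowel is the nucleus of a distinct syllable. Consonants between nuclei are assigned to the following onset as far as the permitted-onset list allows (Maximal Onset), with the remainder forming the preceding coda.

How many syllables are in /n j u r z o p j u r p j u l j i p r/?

The vowels are u, o, u, u, i — 5 nuclei, so 5 syllables.

5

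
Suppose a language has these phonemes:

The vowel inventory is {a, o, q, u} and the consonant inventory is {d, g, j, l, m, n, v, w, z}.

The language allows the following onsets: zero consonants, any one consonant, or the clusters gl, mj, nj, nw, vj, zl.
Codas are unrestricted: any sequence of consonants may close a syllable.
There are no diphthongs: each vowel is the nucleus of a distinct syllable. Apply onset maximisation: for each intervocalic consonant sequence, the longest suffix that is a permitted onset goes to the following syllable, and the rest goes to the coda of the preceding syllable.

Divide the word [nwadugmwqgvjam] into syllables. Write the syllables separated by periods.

nwa.dugm.wqg.vjam

Vowels present: a, u, q, a; each is a nucleus, giving 4 syllables.
V1 /a/ – V2 /u/: /d/ → onset of the next syllable (single consonants are always licit onsets).
V2 /u/ – V3 /q/: cluster /gmw/ — the longest permitted-onset suffix is /w/; onset = /w/, preceding coda = /gm/.
V3 /q/ – V4 /a/: cluster /gvj/ — the longest permitted-onset suffix is /vj/; onset = /vj/, preceding coda = /g/.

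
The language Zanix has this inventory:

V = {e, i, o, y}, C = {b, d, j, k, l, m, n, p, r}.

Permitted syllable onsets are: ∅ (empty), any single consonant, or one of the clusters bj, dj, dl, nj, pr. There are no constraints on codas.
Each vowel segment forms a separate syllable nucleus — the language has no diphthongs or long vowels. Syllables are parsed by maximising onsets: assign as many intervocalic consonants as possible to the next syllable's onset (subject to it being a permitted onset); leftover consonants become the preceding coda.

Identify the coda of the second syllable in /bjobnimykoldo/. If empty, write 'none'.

none

The vowels are o, i, y, o, o — 5 nuclei, so 5 syllables.
V1 /o/ – V2 /i/: cluster /bn/ — the longest permitted-onset suffix is /n/; onset = /n/, preceding coda = /b/.
V2 /i/ – V3 /y/: /m/ → onset of the next syllable (single consonants are always licit onsets).
V3 /y/ – V4 /o/: /k/ is a single consonant, so it becomes the next onset.
V4 /o/ – V5 /o/: /ld/ — longest licit onset from the right is /d/, leaving /l/ as coda.
So the parse is bjob.ni.my.kol.do.
Syllable 2 is /ni/: onset /n/, nucleus /i/, coda ∅.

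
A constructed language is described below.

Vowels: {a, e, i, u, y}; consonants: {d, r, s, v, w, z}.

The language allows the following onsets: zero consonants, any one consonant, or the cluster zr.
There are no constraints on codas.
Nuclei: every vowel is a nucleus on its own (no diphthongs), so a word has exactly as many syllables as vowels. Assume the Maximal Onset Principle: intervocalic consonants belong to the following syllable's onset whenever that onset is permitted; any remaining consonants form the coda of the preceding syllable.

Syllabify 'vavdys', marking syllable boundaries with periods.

The vowels are a, y — 2 nuclei, so 2 syllables.
σ1/σ2 boundary: cluster /vd/ — the longest permitted-onset suffix is /d/; onset = /d/, preceding coda = /v/.

vav.dys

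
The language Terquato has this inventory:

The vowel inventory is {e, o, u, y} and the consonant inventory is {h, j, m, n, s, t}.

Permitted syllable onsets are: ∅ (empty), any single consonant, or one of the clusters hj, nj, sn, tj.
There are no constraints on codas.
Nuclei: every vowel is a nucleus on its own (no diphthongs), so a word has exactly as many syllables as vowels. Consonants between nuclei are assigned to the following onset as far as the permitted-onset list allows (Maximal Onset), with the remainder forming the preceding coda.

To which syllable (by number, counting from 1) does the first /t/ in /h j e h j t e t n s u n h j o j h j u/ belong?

Nuclei (vowels): e, e, u, o, u → 5 syllables.
/e…e/ gap (V1→V2): /hjt/ — longest licit onset from the right is /t/, leaving /hj/ as coda.
/e…u/ gap (V2→V3): /tns/ splits as /tn/ + /s/ (/s/ is the longest suffix that is a licit onset).
/u…o/ gap (V3→V4): /nhj/ — longest licit onset from the right is /hj/, leaving /n/ as coda.
/o…u/ gap (V4→V5): /jhj/ — longest licit onset from the right is /hj/, leaving /j/ as coda.
Putting it together: hjehj.tetn.sun.hjoj.hju.
The first /t/ is in the onset of syllable 2 (/tetn/).

2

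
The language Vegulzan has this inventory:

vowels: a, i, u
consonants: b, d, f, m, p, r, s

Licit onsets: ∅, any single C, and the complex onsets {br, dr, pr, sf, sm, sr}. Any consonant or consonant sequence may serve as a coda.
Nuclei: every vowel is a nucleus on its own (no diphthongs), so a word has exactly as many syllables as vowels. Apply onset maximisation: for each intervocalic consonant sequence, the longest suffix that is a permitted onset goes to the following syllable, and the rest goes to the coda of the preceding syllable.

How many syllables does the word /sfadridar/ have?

3

Nuclei (vowels): a, i, a → 3 syllables.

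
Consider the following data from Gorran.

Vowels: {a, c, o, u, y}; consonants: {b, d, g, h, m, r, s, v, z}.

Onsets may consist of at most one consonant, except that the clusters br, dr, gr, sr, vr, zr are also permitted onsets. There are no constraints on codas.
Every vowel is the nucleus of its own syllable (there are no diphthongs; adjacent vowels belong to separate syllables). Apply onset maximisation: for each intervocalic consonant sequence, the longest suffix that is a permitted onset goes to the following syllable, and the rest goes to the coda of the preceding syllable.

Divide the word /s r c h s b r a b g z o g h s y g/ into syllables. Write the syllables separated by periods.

srchs.brabg.zogh.syg

Nuclei (vowels): c, a, o, y → 4 syllables.
σ1/σ2 boundary: cluster /hsbr/ — the longest permitted-onset suffix is /br/; onset = /br/, preceding coda = /hs/.
σ2/σ3 boundary: /bgz/; trying suffixes from longest down, /z/ is the first permitted one, so coda /bg/ | onset /z/.
σ3/σ4 boundary: /ghs/ — longest licit onset from the right is /s/, leaving /gh/ as coda.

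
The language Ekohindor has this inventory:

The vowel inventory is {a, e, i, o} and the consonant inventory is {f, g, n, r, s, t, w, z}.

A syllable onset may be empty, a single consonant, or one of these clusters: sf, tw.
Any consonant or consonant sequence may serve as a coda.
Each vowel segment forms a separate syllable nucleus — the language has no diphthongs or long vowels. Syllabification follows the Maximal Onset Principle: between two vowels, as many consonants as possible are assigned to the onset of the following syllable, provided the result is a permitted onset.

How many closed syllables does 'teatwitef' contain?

Vowels present: e, a, i, e; each is a nucleus, giving 4 syllables.
Between /e/ (V1) and /a/ (V2): nothing intervenes; syllable break is V.V.
Between /a/ (V2) and /i/ (V3): cluster /tw/ — /tw/ is itself a permitted onset, so the whole cluster goes right; preceding coda = ∅.
Between /i/ (V3) and /e/ (V4): /t/ → onset of the next syllable (single consonants are always licit onsets).
Syllabification: te.a.twi.tef.
Classifying each syllable: /te/ (open), /a/ (open), /twi/ (open), /tef/ (closed).
Closed syllables: 1.

1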